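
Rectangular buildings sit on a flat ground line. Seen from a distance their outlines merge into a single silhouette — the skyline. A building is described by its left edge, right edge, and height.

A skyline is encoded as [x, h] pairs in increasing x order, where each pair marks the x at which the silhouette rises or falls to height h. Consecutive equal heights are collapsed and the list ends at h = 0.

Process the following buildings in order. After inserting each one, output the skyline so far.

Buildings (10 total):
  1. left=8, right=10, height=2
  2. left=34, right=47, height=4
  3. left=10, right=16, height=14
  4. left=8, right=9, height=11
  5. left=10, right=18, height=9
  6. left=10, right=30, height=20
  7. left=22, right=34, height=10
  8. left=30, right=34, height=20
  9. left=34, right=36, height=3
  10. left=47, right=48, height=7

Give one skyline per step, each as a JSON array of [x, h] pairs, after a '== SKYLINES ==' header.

== SKYLINES ==
[[8,2],[10,0]]
[[8,2],[10,0],[34,4],[47,0]]
[[8,2],[10,14],[16,0],[34,4],[47,0]]
[[8,11],[9,2],[10,14],[16,0],[34,4],[47,0]]
[[8,11],[9,2],[10,14],[16,9],[18,0],[34,4],[47,0]]
[[8,11],[9,2],[10,20],[30,0],[34,4],[47,0]]
[[8,11],[9,2],[10,20],[30,10],[34,4],[47,0]]
[[8,11],[9,2],[10,20],[34,4],[47,0]]
[[8,11],[9,2],[10,20],[34,4],[47,0]]
[[8,11],[9,2],[10,20],[34,4],[47,7],[48,0]]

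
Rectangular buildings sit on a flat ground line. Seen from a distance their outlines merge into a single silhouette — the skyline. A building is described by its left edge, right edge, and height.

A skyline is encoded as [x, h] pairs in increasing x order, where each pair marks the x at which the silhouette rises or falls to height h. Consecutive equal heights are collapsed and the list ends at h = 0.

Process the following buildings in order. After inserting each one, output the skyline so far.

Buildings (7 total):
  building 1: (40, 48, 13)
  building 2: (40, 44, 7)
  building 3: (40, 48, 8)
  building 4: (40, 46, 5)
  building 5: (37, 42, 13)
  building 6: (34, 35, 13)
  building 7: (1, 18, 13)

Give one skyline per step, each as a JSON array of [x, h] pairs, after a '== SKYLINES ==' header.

== SKYLINES ==
[[40,13],[48,0]]
[[40,13],[48,0]]
[[40,13],[48,0]]
[[40,13],[48,0]]
[[37,13],[48,0]]
[[34,13],[35,0],[37,13],[48,0]]
[[1,13],[18,0],[34,13],[35,0],[37,13],[48,0]]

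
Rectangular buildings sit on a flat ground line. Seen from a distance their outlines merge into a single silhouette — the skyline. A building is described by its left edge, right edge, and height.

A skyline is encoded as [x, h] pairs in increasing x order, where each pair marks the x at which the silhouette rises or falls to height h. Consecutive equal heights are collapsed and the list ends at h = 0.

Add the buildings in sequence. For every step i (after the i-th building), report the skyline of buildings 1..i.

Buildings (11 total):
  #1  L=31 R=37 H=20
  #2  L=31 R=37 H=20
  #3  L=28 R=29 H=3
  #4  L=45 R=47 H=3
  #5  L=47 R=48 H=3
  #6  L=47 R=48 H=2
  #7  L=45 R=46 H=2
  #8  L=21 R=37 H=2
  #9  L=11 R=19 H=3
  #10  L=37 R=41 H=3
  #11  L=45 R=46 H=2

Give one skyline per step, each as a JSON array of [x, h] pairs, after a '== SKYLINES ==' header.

== SKYLINES ==
[[31,20],[37,0]]
[[31,20],[37,0]]
[[28,3],[29,0],[31,20],[37,0]]
[[28,3],[29,0],[31,20],[37,0],[45,3],[47,0]]
[[28,3],[29,0],[31,20],[37,0],[45,3],[48,0]]
[[28,3],[29,0],[31,20],[37,0],[45,3],[48,0]]
[[28,3],[29,0],[31,20],[37,0],[45,3],[48,0]]
[[21,2],[28,3],[29,2],[31,20],[37,0],[45,3],[48,0]]
[[11,3],[19,0],[21,2],[28,3],[29,2],[31,20],[37,0],[45,3],[48,0]]
[[11,3],[19,0],[21,2],[28,3],[29,2],[31,20],[37,3],[41,0],[45,3],[48,0]]
[[11,3],[19,0],[21,2],[28,3],[29,2],[31,20],[37,3],[41,0],[45,3],[48,0]]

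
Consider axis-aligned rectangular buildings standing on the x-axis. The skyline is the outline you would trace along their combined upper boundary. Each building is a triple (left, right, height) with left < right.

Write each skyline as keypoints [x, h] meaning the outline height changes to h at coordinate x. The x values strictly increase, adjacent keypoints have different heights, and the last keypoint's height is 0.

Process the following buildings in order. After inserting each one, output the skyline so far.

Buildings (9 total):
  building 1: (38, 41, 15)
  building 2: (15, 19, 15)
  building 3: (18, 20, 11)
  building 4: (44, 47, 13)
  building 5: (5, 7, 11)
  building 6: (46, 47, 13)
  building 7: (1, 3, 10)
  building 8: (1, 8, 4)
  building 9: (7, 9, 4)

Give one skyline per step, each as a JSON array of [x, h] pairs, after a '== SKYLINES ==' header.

== SKYLINES ==
[[38,15],[41,0]]
[[15,15],[19,0],[38,15],[41,0]]
[[15,15],[19,11],[20,0],[38,15],[41,0]]
[[15,15],[19,11],[20,0],[38,15],[41,0],[44,13],[47,0]]
[[5,11],[7,0],[15,15],[19,11],[20,0],[38,15],[41,0],[44,13],[47,0]]
[[5,11],[7,0],[15,15],[19,11],[20,0],[38,15],[41,0],[44,13],[47,0]]
[[1,10],[3,0],[5,11],[7,0],[15,15],[19,11],[20,0],[38,15],[41,0],[44,13],[47,0]]
[[1,10],[3,4],[5,11],[7,4],[8,0],[15,15],[19,11],[20,0],[38,15],[41,0],[44,13],[47,0]]
[[1,10],[3,4],[5,11],[7,4],[9,0],[15,15],[19,11],[20,0],[38,15],[41,0],[44,13],[47,0]]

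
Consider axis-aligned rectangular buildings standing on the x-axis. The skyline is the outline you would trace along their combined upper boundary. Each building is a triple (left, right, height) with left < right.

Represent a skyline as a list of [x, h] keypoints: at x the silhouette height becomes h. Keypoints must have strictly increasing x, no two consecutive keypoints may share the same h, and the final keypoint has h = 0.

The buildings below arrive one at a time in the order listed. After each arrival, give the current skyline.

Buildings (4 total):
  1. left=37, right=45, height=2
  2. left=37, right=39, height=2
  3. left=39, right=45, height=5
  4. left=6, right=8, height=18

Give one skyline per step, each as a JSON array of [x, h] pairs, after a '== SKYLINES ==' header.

== SKYLINES ==
[[37,2],[45,0]]
[[37,2],[45,0]]
[[37,2],[39,5],[45,0]]
[[6,18],[8,0],[37,2],[39,5],[45,0]]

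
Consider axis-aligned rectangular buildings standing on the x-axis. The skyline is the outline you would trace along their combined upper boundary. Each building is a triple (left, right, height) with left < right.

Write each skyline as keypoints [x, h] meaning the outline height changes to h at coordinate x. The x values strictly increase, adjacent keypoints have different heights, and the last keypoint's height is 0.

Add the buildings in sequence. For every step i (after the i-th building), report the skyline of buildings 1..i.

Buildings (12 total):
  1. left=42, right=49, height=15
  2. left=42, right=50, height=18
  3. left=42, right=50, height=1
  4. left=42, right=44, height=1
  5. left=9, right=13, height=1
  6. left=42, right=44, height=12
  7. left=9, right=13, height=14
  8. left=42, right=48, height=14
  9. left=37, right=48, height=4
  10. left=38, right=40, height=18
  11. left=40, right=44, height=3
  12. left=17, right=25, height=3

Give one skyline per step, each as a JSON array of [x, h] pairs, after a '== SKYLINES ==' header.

== SKYLINES ==
[[42,15],[49,0]]
[[42,18],[50,0]]
[[42,18],[50,0]]
[[42,18],[50,0]]
[[9,1],[13,0],[42,18],[50,0]]
[[9,1],[13,0],[42,18],[50,0]]
[[9,14],[13,0],[42,18],[50,0]]
[[9,14],[13,0],[42,18],[50,0]]
[[9,14],[13,0],[37,4],[42,18],[50,0]]
[[9,14],[13,0],[37,4],[38,18],[40,4],[42,18],[50,0]]
[[9,14],[13,0],[37,4],[38,18],[40,4],[42,18],[50,0]]
[[9,14],[13,0],[17,3],[25,0],[37,4],[38,18],[40,4],[42,18],[50,0]]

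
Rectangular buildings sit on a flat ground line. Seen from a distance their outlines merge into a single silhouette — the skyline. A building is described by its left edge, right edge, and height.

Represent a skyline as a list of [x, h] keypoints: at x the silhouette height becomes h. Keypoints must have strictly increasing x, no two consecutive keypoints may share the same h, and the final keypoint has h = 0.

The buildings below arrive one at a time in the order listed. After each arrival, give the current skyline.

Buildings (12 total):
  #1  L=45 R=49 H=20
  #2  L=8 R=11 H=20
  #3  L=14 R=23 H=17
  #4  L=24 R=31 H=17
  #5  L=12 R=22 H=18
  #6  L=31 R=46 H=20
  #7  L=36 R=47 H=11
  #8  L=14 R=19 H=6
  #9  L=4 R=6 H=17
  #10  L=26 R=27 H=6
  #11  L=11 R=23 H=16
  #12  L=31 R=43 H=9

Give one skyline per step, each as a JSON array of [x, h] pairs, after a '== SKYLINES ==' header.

== SKYLINES ==
[[45,20],[49,0]]
[[8,20],[11,0],[45,20],[49,0]]
[[8,20],[11,0],[14,17],[23,0],[45,20],[49,0]]
[[8,20],[11,0],[14,17],[23,0],[24,17],[31,0],[45,20],[49,0]]
[[8,20],[11,0],[12,18],[22,17],[23,0],[24,17],[31,0],[45,20],[49,0]]
[[8,20],[11,0],[12,18],[22,17],[23,0],[24,17],[31,20],[49,0]]
[[8,20],[11,0],[12,18],[22,17],[23,0],[24,17],[31,20],[49,0]]
[[8,20],[11,0],[12,18],[22,17],[23,0],[24,17],[31,20],[49,0]]
[[4,17],[6,0],[8,20],[11,0],[12,18],[22,17],[23,0],[24,17],[31,20],[49,0]]
[[4,17],[6,0],[8,20],[11,0],[12,18],[22,17],[23,0],[24,17],[31,20],[49,0]]
[[4,17],[6,0],[8,20],[11,16],[12,18],[22,17],[23,0],[24,17],[31,20],[49,0]]
[[4,17],[6,0],[8,20],[11,16],[12,18],[22,17],[23,0],[24,17],[31,20],[49,0]]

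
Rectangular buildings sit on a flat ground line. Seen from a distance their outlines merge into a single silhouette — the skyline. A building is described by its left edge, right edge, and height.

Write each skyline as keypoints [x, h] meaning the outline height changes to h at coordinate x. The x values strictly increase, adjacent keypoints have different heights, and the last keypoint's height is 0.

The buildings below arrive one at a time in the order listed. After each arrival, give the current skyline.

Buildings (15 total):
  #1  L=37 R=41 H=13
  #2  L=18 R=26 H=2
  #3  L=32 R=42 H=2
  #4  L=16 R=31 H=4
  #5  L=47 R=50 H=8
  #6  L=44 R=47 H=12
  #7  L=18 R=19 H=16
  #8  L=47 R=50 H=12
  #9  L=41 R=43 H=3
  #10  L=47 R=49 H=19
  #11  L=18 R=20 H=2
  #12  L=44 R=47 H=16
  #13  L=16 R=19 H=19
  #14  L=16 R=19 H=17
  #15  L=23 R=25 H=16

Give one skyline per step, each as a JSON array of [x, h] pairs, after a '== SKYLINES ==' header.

== SKYLINES ==
[[37,13],[41,0]]
[[18,2],[26,0],[37,13],[41,0]]
[[18,2],[26,0],[32,2],[37,13],[41,2],[42,0]]
[[16,4],[31,0],[32,2],[37,13],[41,2],[42,0]]
[[16,4],[31,0],[32,2],[37,13],[41,2],[42,0],[47,8],[50,0]]
[[16,4],[31,0],[32,2],[37,13],[41,2],[42,0],[44,12],[47,8],[50,0]]
[[16,4],[18,16],[19,4],[31,0],[32,2],[37,13],[41,2],[42,0],[44,12],[47,8],[50,0]]
[[16,4],[18,16],[19,4],[31,0],[32,2],[37,13],[41,2],[42,0],[44,12],[50,0]]
[[16,4],[18,16],[19,4],[31,0],[32,2],[37,13],[41,3],[43,0],[44,12],[50,0]]
[[16,4],[18,16],[19,4],[31,0],[32,2],[37,13],[41,3],[43,0],[44,12],[47,19],[49,12],[50,0]]
[[16,4],[18,16],[19,4],[31,0],[32,2],[37,13],[41,3],[43,0],[44,12],[47,19],[49,12],[50,0]]
[[16,4],[18,16],[19,4],[31,0],[32,2],[37,13],[41,3],[43,0],[44,16],[47,19],[49,12],[50,0]]
[[16,19],[19,4],[31,0],[32,2],[37,13],[41,3],[43,0],[44,16],[47,19],[49,12],[50,0]]
[[16,19],[19,4],[31,0],[32,2],[37,13],[41,3],[43,0],[44,16],[47,19],[49,12],[50,0]]
[[16,19],[19,4],[23,16],[25,4],[31,0],[32,2],[37,13],[41,3],[43,0],[44,16],[47,19],[49,12],[50,0]]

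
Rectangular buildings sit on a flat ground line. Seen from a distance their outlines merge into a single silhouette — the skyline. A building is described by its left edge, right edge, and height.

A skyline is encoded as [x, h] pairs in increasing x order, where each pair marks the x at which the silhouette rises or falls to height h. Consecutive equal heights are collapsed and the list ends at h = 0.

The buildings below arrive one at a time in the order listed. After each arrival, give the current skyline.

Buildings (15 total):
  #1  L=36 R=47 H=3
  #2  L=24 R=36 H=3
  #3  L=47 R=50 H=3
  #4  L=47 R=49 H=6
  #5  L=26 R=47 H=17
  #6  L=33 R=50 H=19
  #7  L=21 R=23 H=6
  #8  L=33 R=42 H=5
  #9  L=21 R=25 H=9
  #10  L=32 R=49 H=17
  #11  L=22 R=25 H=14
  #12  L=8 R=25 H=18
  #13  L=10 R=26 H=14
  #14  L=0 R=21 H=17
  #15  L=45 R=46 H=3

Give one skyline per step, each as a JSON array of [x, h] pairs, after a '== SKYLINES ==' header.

== SKYLINES ==
[[36,3],[47,0]]
[[24,3],[47,0]]
[[24,3],[50,0]]
[[24,3],[47,6],[49,3],[50,0]]
[[24,3],[26,17],[47,6],[49,3],[50,0]]
[[24,3],[26,17],[33,19],[50,0]]
[[21,6],[23,0],[24,3],[26,17],[33,19],[50,0]]
[[21,6],[23,0],[24,3],[26,17],[33,19],[50,0]]
[[21,9],[25,3],[26,17],[33,19],[50,0]]
[[21,9],[25,3],[26,17],[33,19],[50,0]]
[[21,9],[22,14],[25,3],[26,17],[33,19],[50,0]]
[[8,18],[25,3],[26,17],[33,19],[50,0]]
[[8,18],[25,14],[26,17],[33,19],[50,0]]
[[0,17],[8,18],[25,14],[26,17],[33,19],[50,0]]
[[0,17],[8,18],[25,14],[26,17],[33,19],[50,0]]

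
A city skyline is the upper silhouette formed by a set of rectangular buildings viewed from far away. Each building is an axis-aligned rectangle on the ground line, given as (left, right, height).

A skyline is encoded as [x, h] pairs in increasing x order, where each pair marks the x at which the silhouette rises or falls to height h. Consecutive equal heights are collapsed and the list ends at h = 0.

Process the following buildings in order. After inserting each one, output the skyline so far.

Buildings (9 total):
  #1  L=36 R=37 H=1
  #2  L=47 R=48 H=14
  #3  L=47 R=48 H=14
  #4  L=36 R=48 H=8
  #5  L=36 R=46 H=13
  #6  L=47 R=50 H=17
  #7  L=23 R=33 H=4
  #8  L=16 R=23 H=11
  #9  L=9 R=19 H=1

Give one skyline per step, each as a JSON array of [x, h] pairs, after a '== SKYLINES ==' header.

== SKYLINES ==
[[36,1],[37,0]]
[[36,1],[37,0],[47,14],[48,0]]
[[36,1],[37,0],[47,14],[48,0]]
[[36,8],[47,14],[48,0]]
[[36,13],[46,8],[47,14],[48,0]]
[[36,13],[46,8],[47,17],[50,0]]
[[23,4],[33,0],[36,13],[46,8],[47,17],[50,0]]
[[16,11],[23,4],[33,0],[36,13],[46,8],[47,17],[50,0]]
[[9,1],[16,11],[23,4],[33,0],[36,13],[46,8],[47,17],[50,0]]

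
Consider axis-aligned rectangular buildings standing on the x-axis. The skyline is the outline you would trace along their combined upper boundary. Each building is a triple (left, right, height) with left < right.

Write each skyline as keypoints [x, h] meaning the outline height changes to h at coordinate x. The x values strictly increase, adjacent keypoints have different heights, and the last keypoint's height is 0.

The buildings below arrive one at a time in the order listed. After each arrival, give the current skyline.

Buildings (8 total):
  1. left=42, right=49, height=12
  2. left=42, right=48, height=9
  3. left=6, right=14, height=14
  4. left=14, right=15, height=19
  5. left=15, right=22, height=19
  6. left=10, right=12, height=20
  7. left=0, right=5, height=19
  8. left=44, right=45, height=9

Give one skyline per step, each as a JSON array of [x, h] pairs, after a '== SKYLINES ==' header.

== SKYLINES ==
[[42,12],[49,0]]
[[42,12],[49,0]]
[[6,14],[14,0],[42,12],[49,0]]
[[6,14],[14,19],[15,0],[42,12],[49,0]]
[[6,14],[14,19],[22,0],[42,12],[49,0]]
[[6,14],[10,20],[12,14],[14,19],[22,0],[42,12],[49,0]]
[[0,19],[5,0],[6,14],[10,20],[12,14],[14,19],[22,0],[42,12],[49,0]]
[[0,19],[5,0],[6,14],[10,20],[12,14],[14,19],[22,0],[42,12],[49,0]]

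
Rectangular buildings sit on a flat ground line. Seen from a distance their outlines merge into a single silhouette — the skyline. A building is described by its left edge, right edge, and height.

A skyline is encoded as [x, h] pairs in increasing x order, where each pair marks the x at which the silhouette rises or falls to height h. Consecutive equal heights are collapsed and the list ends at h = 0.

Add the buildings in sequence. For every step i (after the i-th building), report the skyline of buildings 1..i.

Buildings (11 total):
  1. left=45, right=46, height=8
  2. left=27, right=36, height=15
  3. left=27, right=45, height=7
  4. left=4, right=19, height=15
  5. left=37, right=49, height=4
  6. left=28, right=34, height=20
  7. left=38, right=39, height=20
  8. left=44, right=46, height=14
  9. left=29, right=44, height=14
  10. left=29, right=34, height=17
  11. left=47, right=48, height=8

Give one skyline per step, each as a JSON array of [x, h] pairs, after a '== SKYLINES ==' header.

== SKYLINES ==
[[45,8],[46,0]]
[[27,15],[36,0],[45,8],[46,0]]
[[27,15],[36,7],[45,8],[46,0]]
[[4,15],[19,0],[27,15],[36,7],[45,8],[46,0]]
[[4,15],[19,0],[27,15],[36,7],[45,8],[46,4],[49,0]]
[[4,15],[19,0],[27,15],[28,20],[34,15],[36,7],[45,8],[46,4],[49,0]]
[[4,15],[19,0],[27,15],[28,20],[34,15],[36,7],[38,20],[39,7],[45,8],[46,4],[49,0]]
[[4,15],[19,0],[27,15],[28,20],[34,15],[36,7],[38,20],[39,7],[44,14],[46,4],[49,0]]
[[4,15],[19,0],[27,15],[28,20],[34,15],[36,14],[38,20],[39,14],[46,4],[49,0]]
[[4,15],[19,0],[27,15],[28,20],[34,15],[36,14],[38,20],[39,14],[46,4],[49,0]]
[[4,15],[19,0],[27,15],[28,20],[34,15],[36,14],[38,20],[39,14],[46,4],[47,8],[48,4],[49,0]]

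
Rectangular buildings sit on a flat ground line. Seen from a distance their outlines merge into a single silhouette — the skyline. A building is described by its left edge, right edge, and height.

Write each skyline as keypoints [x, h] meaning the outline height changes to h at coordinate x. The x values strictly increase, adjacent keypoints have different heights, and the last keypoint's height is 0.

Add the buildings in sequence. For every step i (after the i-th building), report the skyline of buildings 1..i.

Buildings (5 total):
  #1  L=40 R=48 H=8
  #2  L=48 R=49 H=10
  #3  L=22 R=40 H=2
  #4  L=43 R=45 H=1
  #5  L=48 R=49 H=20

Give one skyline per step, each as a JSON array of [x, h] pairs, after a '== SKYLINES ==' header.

== SKYLINES ==
[[40,8],[48,0]]
[[40,8],[48,10],[49,0]]
[[22,2],[40,8],[48,10],[49,0]]
[[22,2],[40,8],[48,10],[49,0]]
[[22,2],[40,8],[48,20],[49,0]]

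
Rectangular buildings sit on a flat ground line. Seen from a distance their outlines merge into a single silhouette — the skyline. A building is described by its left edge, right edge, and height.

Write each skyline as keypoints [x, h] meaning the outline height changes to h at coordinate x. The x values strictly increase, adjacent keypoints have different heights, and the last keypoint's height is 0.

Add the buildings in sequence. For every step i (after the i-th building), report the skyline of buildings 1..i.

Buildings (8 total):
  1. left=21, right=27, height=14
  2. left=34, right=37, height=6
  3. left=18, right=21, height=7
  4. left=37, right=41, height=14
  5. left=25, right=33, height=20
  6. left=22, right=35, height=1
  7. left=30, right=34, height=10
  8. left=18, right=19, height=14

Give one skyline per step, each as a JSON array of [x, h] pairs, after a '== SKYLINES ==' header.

== SKYLINES ==
[[21,14],[27,0]]
[[21,14],[27,0],[34,6],[37,0]]
[[18,7],[21,14],[27,0],[34,6],[37,0]]
[[18,7],[21,14],[27,0],[34,6],[37,14],[41,0]]
[[18,7],[21,14],[25,20],[33,0],[34,6],[37,14],[41,0]]
[[18,7],[21,14],[25,20],[33,1],[34,6],[37,14],[41,0]]
[[18,7],[21,14],[25,20],[33,10],[34,6],[37,14],[41,0]]
[[18,14],[19,7],[21,14],[25,20],[33,10],[34,6],[37,14],[41,0]]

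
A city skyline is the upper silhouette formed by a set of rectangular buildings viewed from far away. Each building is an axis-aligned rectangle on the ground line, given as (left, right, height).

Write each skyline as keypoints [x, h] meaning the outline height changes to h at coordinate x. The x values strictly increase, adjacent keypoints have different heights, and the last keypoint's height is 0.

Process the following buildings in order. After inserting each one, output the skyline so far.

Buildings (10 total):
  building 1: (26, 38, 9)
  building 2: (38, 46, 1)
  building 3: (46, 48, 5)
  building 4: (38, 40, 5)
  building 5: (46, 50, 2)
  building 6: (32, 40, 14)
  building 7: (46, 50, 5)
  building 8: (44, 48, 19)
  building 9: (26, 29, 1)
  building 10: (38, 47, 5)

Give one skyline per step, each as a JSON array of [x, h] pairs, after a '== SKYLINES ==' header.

== SKYLINES ==
[[26,9],[38,0]]
[[26,9],[38,1],[46,0]]
[[26,9],[38,1],[46,5],[48,0]]
[[26,9],[38,5],[40,1],[46,5],[48,0]]
[[26,9],[38,5],[40,1],[46,5],[48,2],[50,0]]
[[26,9],[32,14],[40,1],[46,5],[48,2],[50,0]]
[[26,9],[32,14],[40,1],[46,5],[50,0]]
[[26,9],[32,14],[40,1],[44,19],[48,5],[50,0]]
[[26,9],[32,14],[40,1],[44,19],[48,5],[50,0]]
[[26,9],[32,14],[40,5],[44,19],[48,5],[50,0]]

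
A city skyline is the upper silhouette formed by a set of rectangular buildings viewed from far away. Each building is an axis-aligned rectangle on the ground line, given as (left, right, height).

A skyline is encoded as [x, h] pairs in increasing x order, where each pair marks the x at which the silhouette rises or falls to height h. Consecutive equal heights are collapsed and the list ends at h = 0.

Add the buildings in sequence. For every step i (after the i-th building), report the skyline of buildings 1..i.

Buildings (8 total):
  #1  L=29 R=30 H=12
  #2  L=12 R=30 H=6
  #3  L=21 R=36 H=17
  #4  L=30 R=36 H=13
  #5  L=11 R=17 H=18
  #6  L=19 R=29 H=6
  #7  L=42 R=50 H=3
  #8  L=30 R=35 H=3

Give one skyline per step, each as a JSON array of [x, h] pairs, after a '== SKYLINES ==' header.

== SKYLINES ==
[[29,12],[30,0]]
[[12,6],[29,12],[30,0]]
[[12,6],[21,17],[36,0]]
[[12,6],[21,17],[36,0]]
[[11,18],[17,6],[21,17],[36,0]]
[[11,18],[17,6],[21,17],[36,0]]
[[11,18],[17,6],[21,17],[36,0],[42,3],[50,0]]
[[11,18],[17,6],[21,17],[36,0],[42,3],[50,0]]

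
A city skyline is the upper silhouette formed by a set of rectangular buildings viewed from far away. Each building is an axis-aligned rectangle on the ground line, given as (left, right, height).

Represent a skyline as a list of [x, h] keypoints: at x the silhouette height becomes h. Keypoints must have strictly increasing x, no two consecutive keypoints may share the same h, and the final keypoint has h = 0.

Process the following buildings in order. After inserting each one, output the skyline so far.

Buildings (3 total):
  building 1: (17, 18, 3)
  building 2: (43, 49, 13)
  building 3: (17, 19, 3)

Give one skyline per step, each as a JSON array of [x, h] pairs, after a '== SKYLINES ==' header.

== SKYLINES ==
[[17,3],[18,0]]
[[17,3],[18,0],[43,13],[49,0]]
[[17,3],[19,0],[43,13],[49,0]]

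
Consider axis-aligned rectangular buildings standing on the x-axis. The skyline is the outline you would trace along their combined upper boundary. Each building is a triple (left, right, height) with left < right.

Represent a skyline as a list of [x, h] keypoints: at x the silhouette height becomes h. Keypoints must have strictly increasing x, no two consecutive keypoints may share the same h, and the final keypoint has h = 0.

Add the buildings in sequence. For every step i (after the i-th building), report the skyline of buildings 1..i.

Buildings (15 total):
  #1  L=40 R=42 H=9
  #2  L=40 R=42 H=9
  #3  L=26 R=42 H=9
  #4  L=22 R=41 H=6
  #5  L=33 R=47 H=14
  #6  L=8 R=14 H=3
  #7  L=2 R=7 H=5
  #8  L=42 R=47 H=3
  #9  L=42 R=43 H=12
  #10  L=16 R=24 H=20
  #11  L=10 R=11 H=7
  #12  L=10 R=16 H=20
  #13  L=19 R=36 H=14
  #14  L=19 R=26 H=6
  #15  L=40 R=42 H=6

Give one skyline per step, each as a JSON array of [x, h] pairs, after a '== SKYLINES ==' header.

== SKYLINES ==
[[40,9],[42,0]]
[[40,9],[42,0]]
[[26,9],[42,0]]
[[22,6],[26,9],[42,0]]
[[22,6],[26,9],[33,14],[47,0]]
[[8,3],[14,0],[22,6],[26,9],[33,14],[47,0]]
[[2,5],[7,0],[8,3],[14,0],[22,6],[26,9],[33,14],[47,0]]
[[2,5],[7,0],[8,3],[14,0],[22,6],[26,9],[33,14],[47,0]]
[[2,5],[7,0],[8,3],[14,0],[22,6],[26,9],[33,14],[47,0]]
[[2,5],[7,0],[8,3],[14,0],[16,20],[24,6],[26,9],[33,14],[47,0]]
[[2,5],[7,0],[8,3],[10,7],[11,3],[14,0],[16,20],[24,6],[26,9],[33,14],[47,0]]
[[2,5],[7,0],[8,3],[10,20],[24,6],[26,9],[33,14],[47,0]]
[[2,5],[7,0],[8,3],[10,20],[24,14],[47,0]]
[[2,5],[7,0],[8,3],[10,20],[24,14],[47,0]]
[[2,5],[7,0],[8,3],[10,20],[24,14],[47,0]]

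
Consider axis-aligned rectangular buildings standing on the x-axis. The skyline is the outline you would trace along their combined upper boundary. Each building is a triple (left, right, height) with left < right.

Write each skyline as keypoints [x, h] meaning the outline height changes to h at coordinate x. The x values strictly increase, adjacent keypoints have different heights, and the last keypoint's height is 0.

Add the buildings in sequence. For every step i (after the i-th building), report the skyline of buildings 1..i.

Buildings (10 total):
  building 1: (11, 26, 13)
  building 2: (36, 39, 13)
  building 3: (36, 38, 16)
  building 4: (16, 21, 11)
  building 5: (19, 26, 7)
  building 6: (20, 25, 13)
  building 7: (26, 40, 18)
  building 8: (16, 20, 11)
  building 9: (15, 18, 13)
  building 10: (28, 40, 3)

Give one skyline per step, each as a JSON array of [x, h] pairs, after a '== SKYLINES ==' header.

== SKYLINES ==
[[11,13],[26,0]]
[[11,13],[26,0],[36,13],[39,0]]
[[11,13],[26,0],[36,16],[38,13],[39,0]]
[[11,13],[26,0],[36,16],[38,13],[39,0]]
[[11,13],[26,0],[36,16],[38,13],[39,0]]
[[11,13],[26,0],[36,16],[38,13],[39,0]]
[[11,13],[26,18],[40,0]]
[[11,13],[26,18],[40,0]]
[[11,13],[26,18],[40,0]]
[[11,13],[26,18],[40,0]]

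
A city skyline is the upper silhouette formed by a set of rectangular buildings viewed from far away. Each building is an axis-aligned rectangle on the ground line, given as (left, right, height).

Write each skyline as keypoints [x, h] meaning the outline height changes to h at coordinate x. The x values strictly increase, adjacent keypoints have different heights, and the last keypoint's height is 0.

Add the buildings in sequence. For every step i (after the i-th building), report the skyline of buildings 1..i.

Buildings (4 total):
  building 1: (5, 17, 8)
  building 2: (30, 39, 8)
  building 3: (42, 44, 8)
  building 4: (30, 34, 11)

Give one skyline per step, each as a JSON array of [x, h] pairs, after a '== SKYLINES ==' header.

== SKYLINES ==
[[5,8],[17,0]]
[[5,8],[17,0],[30,8],[39,0]]
[[5,8],[17,0],[30,8],[39,0],[42,8],[44,0]]
[[5,8],[17,0],[30,11],[34,8],[39,0],[42,8],[44,0]]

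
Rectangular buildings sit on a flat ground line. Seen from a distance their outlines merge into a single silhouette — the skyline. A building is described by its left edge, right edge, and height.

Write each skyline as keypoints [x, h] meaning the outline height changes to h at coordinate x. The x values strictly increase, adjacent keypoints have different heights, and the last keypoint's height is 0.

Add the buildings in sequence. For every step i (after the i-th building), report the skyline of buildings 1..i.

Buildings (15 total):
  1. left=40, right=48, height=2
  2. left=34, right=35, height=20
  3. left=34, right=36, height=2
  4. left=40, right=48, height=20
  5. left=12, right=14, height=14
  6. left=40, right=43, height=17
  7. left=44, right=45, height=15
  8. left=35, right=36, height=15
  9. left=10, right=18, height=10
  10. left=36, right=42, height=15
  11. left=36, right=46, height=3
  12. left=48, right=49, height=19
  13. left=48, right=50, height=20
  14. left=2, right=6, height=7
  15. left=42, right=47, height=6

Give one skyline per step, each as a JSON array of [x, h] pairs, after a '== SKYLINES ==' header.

== SKYLINES ==
[[40,2],[48,0]]
[[34,20],[35,0],[40,2],[48,0]]
[[34,20],[35,2],[36,0],[40,2],[48,0]]
[[34,20],[35,2],[36,0],[40,20],[48,0]]
[[12,14],[14,0],[34,20],[35,2],[36,0],[40,20],[48,0]]
[[12,14],[14,0],[34,20],[35,2],[36,0],[40,20],[48,0]]
[[12,14],[14,0],[34,20],[35,2],[36,0],[40,20],[48,0]]
[[12,14],[14,0],[34,20],[35,15],[36,0],[40,20],[48,0]]
[[10,10],[12,14],[14,10],[18,0],[34,20],[35,15],[36,0],[40,20],[48,0]]
[[10,10],[12,14],[14,10],[18,0],[34,20],[35,15],[40,20],[48,0]]
[[10,10],[12,14],[14,10],[18,0],[34,20],[35,15],[40,20],[48,0]]
[[10,10],[12,14],[14,10],[18,0],[34,20],[35,15],[40,20],[48,19],[49,0]]
[[10,10],[12,14],[14,10],[18,0],[34,20],[35,15],[40,20],[50,0]]
[[2,7],[6,0],[10,10],[12,14],[14,10],[18,0],[34,20],[35,15],[40,20],[50,0]]
[[2,7],[6,0],[10,10],[12,14],[14,10],[18,0],[34,20],[35,15],[40,20],[50,0]]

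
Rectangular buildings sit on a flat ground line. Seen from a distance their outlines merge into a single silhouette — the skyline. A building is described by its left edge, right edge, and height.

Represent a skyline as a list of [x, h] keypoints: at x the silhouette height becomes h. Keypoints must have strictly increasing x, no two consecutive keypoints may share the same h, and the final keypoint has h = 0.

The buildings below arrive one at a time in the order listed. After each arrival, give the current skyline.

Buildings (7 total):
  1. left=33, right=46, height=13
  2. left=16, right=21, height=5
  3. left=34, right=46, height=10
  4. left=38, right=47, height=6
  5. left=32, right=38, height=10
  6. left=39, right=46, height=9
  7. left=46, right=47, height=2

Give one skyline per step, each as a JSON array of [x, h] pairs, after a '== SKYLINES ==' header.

== SKYLINES ==
[[33,13],[46,0]]
[[16,5],[21,0],[33,13],[46,0]]
[[16,5],[21,0],[33,13],[46,0]]
[[16,5],[21,0],[33,13],[46,6],[47,0]]
[[16,5],[21,0],[32,10],[33,13],[46,6],[47,0]]
[[16,5],[21,0],[32,10],[33,13],[46,6],[47,0]]
[[16,5],[21,0],[32,10],[33,13],[46,6],[47,0]]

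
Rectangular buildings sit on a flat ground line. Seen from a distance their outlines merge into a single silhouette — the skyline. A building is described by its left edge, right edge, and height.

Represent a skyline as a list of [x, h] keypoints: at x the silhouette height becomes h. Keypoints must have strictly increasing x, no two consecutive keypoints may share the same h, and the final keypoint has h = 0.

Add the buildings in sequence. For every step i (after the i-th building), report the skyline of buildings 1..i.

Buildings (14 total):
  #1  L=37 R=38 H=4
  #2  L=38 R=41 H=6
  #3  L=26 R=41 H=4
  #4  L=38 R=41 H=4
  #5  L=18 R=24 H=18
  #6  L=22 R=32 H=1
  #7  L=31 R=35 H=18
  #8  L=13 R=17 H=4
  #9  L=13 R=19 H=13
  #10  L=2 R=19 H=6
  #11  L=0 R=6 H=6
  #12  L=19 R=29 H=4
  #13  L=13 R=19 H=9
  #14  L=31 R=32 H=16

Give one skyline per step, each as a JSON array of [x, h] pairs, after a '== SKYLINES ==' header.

== SKYLINES ==
[[37,4],[38,0]]
[[37,4],[38,6],[41,0]]
[[26,4],[38,6],[41,0]]
[[26,4],[38,6],[41,0]]
[[18,18],[24,0],[26,4],[38,6],[41,0]]
[[18,18],[24,1],[26,4],[38,6],[41,0]]
[[18,18],[24,1],[26,4],[31,18],[35,4],[38,6],[41,0]]
[[13,4],[17,0],[18,18],[24,1],[26,4],[31,18],[35,4],[38,6],[41,0]]
[[13,13],[18,18],[24,1],[26,4],[31,18],[35,4],[38,6],[41,0]]
[[2,6],[13,13],[18,18],[24,1],[26,4],[31,18],[35,4],[38,6],[41,0]]
[[0,6],[13,13],[18,18],[24,1],[26,4],[31,18],[35,4],[38,6],[41,0]]
[[0,6],[13,13],[18,18],[24,4],[31,18],[35,4],[38,6],[41,0]]
[[0,6],[13,13],[18,18],[24,4],[31,18],[35,4],[38,6],[41,0]]
[[0,6],[13,13],[18,18],[24,4],[31,18],[35,4],[38,6],[41,0]]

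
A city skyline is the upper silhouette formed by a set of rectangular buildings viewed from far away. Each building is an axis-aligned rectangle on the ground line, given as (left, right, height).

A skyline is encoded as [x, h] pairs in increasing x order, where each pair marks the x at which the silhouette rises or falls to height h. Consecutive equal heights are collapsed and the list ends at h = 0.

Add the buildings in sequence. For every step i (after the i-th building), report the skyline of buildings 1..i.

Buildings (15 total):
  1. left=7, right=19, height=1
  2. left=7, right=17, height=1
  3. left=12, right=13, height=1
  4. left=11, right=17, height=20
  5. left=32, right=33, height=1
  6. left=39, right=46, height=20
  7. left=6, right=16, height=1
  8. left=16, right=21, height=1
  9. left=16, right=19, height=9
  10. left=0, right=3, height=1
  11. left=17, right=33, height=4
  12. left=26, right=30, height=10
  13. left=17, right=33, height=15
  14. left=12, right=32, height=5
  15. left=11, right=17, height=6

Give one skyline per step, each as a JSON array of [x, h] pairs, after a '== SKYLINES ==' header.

== SKYLINES ==
[[7,1],[19,0]]
[[7,1],[19,0]]
[[7,1],[19,0]]
[[7,1],[11,20],[17,1],[19,0]]
[[7,1],[11,20],[17,1],[19,0],[32,1],[33,0]]
[[7,1],[11,20],[17,1],[19,0],[32,1],[33,0],[39,20],[46,0]]
[[6,1],[11,20],[17,1],[19,0],[32,1],[33,0],[39,20],[46,0]]
[[6,1],[11,20],[17,1],[21,0],[32,1],[33,0],[39,20],[46,0]]
[[6,1],[11,20],[17,9],[19,1],[21,0],[32,1],[33,0],[39,20],[46,0]]
[[0,1],[3,0],[6,1],[11,20],[17,9],[19,1],[21,0],[32,1],[33,0],[39,20],[46,0]]
[[0,1],[3,0],[6,1],[11,20],[17,9],[19,4],[33,0],[39,20],[46,0]]
[[0,1],[3,0],[6,1],[11,20],[17,9],[19,4],[26,10],[30,4],[33,0],[39,20],[46,0]]
[[0,1],[3,0],[6,1],[11,20],[17,15],[33,0],[39,20],[46,0]]
[[0,1],[3,0],[6,1],[11,20],[17,15],[33,0],[39,20],[46,0]]
[[0,1],[3,0],[6,1],[11,20],[17,15],[33,0],[39,20],[46,0]]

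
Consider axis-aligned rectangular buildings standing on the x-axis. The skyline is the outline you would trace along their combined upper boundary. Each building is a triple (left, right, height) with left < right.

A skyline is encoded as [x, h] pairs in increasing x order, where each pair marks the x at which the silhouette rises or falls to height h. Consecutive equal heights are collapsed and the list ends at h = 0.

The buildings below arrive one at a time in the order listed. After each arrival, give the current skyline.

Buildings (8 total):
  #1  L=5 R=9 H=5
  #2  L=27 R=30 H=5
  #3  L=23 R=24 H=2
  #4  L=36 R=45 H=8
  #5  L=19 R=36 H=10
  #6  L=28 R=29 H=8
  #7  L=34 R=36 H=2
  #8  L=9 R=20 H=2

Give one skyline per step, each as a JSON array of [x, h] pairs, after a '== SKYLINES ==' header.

== SKYLINES ==
[[5,5],[9,0]]
[[5,5],[9,0],[27,5],[30,0]]
[[5,5],[9,0],[23,2],[24,0],[27,5],[30,0]]
[[5,5],[9,0],[23,2],[24,0],[27,5],[30,0],[36,8],[45,0]]
[[5,5],[9,0],[19,10],[36,8],[45,0]]
[[5,5],[9,0],[19,10],[36,8],[45,0]]
[[5,5],[9,0],[19,10],[36,8],[45,0]]
[[5,5],[9,2],[19,10],[36,8],[45,0]]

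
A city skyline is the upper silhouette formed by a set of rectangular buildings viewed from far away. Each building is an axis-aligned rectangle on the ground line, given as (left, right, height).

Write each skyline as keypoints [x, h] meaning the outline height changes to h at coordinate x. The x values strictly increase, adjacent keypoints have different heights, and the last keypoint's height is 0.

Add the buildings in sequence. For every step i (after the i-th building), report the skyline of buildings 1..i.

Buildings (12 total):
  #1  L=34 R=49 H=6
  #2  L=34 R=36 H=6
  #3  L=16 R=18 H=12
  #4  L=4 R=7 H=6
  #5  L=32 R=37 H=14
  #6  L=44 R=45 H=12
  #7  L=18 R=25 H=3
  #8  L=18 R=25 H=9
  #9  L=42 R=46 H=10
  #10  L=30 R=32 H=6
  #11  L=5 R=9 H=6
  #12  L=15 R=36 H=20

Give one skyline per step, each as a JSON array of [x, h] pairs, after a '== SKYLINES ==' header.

== SKYLINES ==
[[34,6],[49,0]]
[[34,6],[49,0]]
[[16,12],[18,0],[34,6],[49,0]]
[[4,6],[7,0],[16,12],[18,0],[34,6],[49,0]]
[[4,6],[7,0],[16,12],[18,0],[32,14],[37,6],[49,0]]
[[4,6],[7,0],[16,12],[18,0],[32,14],[37,6],[44,12],[45,6],[49,0]]
[[4,6],[7,0],[16,12],[18,3],[25,0],[32,14],[37,6],[44,12],[45,6],[49,0]]
[[4,6],[7,0],[16,12],[18,9],[25,0],[32,14],[37,6],[44,12],[45,6],[49,0]]
[[4,6],[7,0],[16,12],[18,9],[25,0],[32,14],[37,6],[42,10],[44,12],[45,10],[46,6],[49,0]]
[[4,6],[7,0],[16,12],[18,9],[25,0],[30,6],[32,14],[37,6],[42,10],[44,12],[45,10],[46,6],[49,0]]
[[4,6],[9,0],[16,12],[18,9],[25,0],[30,6],[32,14],[37,6],[42,10],[44,12],[45,10],[46,6],[49,0]]
[[4,6],[9,0],[15,20],[36,14],[37,6],[42,10],[44,12],[45,10],[46,6],[49,0]]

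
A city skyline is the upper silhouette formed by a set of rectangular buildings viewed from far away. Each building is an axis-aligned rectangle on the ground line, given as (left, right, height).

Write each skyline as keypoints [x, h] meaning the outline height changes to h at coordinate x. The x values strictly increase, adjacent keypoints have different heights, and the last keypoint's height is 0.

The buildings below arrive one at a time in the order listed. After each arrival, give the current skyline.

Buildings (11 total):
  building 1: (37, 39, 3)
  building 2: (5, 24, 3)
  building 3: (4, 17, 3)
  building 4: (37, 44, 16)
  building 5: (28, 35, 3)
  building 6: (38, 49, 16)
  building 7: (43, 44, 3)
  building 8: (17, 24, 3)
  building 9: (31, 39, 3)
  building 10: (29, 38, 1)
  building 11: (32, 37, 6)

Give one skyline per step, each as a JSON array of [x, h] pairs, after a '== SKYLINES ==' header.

== SKYLINES ==
[[37,3],[39,0]]
[[5,3],[24,0],[37,3],[39,0]]
[[4,3],[24,0],[37,3],[39,0]]
[[4,3],[24,0],[37,16],[44,0]]
[[4,3],[24,0],[28,3],[35,0],[37,16],[44,0]]
[[4,3],[24,0],[28,3],[35,0],[37,16],[49,0]]
[[4,3],[24,0],[28,3],[35,0],[37,16],[49,0]]
[[4,3],[24,0],[28,3],[35,0],[37,16],[49,0]]
[[4,3],[24,0],[28,3],[37,16],[49,0]]
[[4,3],[24,0],[28,3],[37,16],[49,0]]
[[4,3],[24,0],[28,3],[32,6],[37,16],[49,0]]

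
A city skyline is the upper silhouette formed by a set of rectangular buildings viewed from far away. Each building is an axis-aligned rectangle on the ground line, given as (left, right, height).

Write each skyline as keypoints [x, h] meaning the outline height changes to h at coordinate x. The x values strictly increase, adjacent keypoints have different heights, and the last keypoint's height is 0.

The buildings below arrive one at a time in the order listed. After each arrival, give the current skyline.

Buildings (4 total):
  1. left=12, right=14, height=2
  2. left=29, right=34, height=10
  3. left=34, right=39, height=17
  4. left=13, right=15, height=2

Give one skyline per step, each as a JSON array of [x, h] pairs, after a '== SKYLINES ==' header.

== SKYLINES ==
[[12,2],[14,0]]
[[12,2],[14,0],[29,10],[34,0]]
[[12,2],[14,0],[29,10],[34,17],[39,0]]
[[12,2],[15,0],[29,10],[34,17],[39,0]]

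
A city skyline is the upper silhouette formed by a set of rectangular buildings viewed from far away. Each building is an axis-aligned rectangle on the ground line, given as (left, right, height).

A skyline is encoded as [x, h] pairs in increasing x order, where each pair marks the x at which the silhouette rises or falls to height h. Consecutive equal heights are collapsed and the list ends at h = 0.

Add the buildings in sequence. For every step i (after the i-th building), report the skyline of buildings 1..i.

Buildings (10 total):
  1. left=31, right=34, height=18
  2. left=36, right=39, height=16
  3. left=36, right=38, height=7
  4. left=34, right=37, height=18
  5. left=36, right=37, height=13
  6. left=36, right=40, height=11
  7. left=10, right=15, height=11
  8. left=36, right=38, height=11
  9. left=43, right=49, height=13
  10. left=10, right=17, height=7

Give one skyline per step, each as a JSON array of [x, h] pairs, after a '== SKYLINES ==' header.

== SKYLINES ==
[[31,18],[34,0]]
[[31,18],[34,0],[36,16],[39,0]]
[[31,18],[34,0],[36,16],[39,0]]
[[31,18],[37,16],[39,0]]
[[31,18],[37,16],[39,0]]
[[31,18],[37,16],[39,11],[40,0]]
[[10,11],[15,0],[31,18],[37,16],[39,11],[40,0]]
[[10,11],[15,0],[31,18],[37,16],[39,11],[40,0]]
[[10,11],[15,0],[31,18],[37,16],[39,11],[40,0],[43,13],[49,0]]
[[10,11],[15,7],[17,0],[31,18],[37,16],[39,11],[40,0],[43,13],[49,0]]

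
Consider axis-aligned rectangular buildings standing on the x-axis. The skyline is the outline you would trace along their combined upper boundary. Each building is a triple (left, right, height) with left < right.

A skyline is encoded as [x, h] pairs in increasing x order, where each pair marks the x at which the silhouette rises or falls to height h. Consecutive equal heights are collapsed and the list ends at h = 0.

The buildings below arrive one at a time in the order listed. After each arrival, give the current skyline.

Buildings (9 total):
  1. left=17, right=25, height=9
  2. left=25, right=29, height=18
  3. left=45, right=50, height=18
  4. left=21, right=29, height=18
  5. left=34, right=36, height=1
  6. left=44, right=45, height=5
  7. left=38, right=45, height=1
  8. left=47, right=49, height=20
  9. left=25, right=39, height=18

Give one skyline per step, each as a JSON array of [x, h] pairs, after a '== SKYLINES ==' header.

== SKYLINES ==
[[17,9],[25,0]]
[[17,9],[25,18],[29,0]]
[[17,9],[25,18],[29,0],[45,18],[50,0]]
[[17,9],[21,18],[29,0],[45,18],[50,0]]
[[17,9],[21,18],[29,0],[34,1],[36,0],[45,18],[50,0]]
[[17,9],[21,18],[29,0],[34,1],[36,0],[44,5],[45,18],[50,0]]
[[17,9],[21,18],[29,0],[34,1],[36,0],[38,1],[44,5],[45,18],[50,0]]
[[17,9],[21,18],[29,0],[34,1],[36,0],[38,1],[44,5],[45,18],[47,20],[49,18],[50,0]]
[[17,9],[21,18],[39,1],[44,5],[45,18],[47,20],[49,18],[50,0]]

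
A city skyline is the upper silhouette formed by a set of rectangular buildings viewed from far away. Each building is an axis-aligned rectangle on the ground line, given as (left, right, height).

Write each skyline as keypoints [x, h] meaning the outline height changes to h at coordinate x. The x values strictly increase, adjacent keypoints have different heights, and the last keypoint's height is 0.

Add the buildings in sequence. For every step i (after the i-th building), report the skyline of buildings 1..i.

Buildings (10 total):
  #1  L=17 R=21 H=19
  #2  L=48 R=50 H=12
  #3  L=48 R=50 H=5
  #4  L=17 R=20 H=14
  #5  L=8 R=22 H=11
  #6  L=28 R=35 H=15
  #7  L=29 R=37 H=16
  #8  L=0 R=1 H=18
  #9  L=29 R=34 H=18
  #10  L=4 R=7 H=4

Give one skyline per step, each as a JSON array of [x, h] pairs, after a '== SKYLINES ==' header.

== SKYLINES ==
[[17,19],[21,0]]
[[17,19],[21,0],[48,12],[50,0]]
[[17,19],[21,0],[48,12],[50,0]]
[[17,19],[21,0],[48,12],[50,0]]
[[8,11],[17,19],[21,11],[22,0],[48,12],[50,0]]
[[8,11],[17,19],[21,11],[22,0],[28,15],[35,0],[48,12],[50,0]]
[[8,11],[17,19],[21,11],[22,0],[28,15],[29,16],[37,0],[48,12],[50,0]]
[[0,18],[1,0],[8,11],[17,19],[21,11],[22,0],[28,15],[29,16],[37,0],[48,12],[50,0]]
[[0,18],[1,0],[8,11],[17,19],[21,11],[22,0],[28,15],[29,18],[34,16],[37,0],[48,12],[50,0]]
[[0,18],[1,0],[4,4],[7,0],[8,11],[17,19],[21,11],[22,0],[28,15],[29,18],[34,16],[37,0],[48,12],[50,0]]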